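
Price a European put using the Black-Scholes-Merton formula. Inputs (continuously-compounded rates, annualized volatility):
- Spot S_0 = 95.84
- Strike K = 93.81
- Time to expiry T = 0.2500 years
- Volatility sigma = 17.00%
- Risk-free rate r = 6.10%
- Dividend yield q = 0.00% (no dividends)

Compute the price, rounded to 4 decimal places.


d1 = (ln(S/K) + (r - q + 0.5*sigma^2) * T) / (sigma * sqrt(T)) = 0.47377852
d2 = d1 - sigma * sqrt(T) = 0.38877852
exp(-rT) = 0.98486569; exp(-qT) = 1.00000000
P = K * exp(-rT) * N(-d2) - S_0 * exp(-qT) * N(-d1)
N(-d1) = 0.31782893; N(-d2) = 0.34872000
P = 93.8100 * 0.98486569 * 0.34872000 - 95.8400 * 1.00000000 * 0.31782893 = 1.7576

Answer: Price = 1.7576


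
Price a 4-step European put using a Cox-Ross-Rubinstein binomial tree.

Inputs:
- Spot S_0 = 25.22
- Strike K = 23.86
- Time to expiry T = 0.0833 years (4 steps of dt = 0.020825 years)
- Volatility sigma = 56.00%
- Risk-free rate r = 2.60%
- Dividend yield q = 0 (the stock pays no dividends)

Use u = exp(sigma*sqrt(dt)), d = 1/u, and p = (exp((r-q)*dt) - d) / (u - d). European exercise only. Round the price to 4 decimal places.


Answer: Price = V(0,0) = 1.0392

Derivation:
dt = T/N = 0.020825
u = exp(sigma*sqrt(dt)) = 1.084168; d = 1/u = 0.922366
p = (exp((r-q)*dt) - d) / (u - d) = 0.483155
Discount per step: exp(-r*dt) = 0.999459
Stock lattice S(k, i) with i counting down-moves:
  k=0: S(0,0) = 25.2200
  k=1: S(1,0) = 27.3427; S(1,1) = 23.2621
  k=2: S(2,0) = 29.6441; S(2,1) = 25.2200; S(2,2) = 21.4562
  k=3: S(3,0) = 32.1392; S(3,1) = 27.3427; S(3,2) = 23.2621; S(3,3) = 19.7904
  k=4: S(4,0) = 34.8443; S(4,1) = 29.6441; S(4,2) = 25.2200; S(4,3) = 21.4562; S(4,4) = 18.2540
Terminal payoffs V(N, i) = max(K - S_T, 0):
  V(4,0) = 0.000000; V(4,1) = 0.000000; V(4,2) = 0.000000; V(4,3) = 2.403844; V(4,4) = 5.605971
Backward induction: V(k, i) = exp(-r*dt) * [p * V(k+1, i) + (1-p) * V(k+1, i+1)].
  V(3,0) = exp(-r*dt) * [p*0.000000 + (1-p)*0.000000] = 0.000000
  V(3,1) = exp(-r*dt) * [p*0.000000 + (1-p)*0.000000] = 0.000000
  V(3,2) = exp(-r*dt) * [p*0.000000 + (1-p)*2.403844] = 1.241742
  V(3,3) = exp(-r*dt) * [p*2.403844 + (1-p)*5.605971] = 4.056650
  V(2,0) = exp(-r*dt) * [p*0.000000 + (1-p)*0.000000] = 0.000000
  V(2,1) = exp(-r*dt) * [p*0.000000 + (1-p)*1.241742] = 0.641441
  V(2,2) = exp(-r*dt) * [p*1.241742 + (1-p)*4.056650] = 2.695153
  V(1,0) = exp(-r*dt) * [p*0.000000 + (1-p)*0.641441] = 0.331346
  V(1,1) = exp(-r*dt) * [p*0.641441 + (1-p)*2.695153] = 1.701970
  V(0,0) = exp(-r*dt) * [p*0.331346 + (1-p)*1.701970] = 1.039183


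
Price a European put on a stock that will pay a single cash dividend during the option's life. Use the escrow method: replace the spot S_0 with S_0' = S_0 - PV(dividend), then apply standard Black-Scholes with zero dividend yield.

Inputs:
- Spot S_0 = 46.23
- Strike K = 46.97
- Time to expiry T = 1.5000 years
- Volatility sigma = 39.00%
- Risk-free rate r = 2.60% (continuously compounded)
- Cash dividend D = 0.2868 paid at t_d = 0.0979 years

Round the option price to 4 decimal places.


Answer: Price = 8.2196

Derivation:
PV(D) = D * exp(-r * t_d) = 0.2868 * 0.99745784 = 0.28607091
S_0' = S_0 - PV(D) = 46.2300 - 0.28607091 = 45.94392909
d1 = (ln(S_0'/K) + (r + sigma^2/2)*T) / (sigma*sqrt(T)) = 0.27423319
d2 = d1 - sigma*sqrt(T) = -0.20341731
exp(-rT) = 0.96175071
N(-d1) = 0.39195271; N(-d2) = 0.58059556
P = K * exp(-rT) * N(-d2) - S_0' * N(-d1) = 46.9700 * 0.96175071 * 0.58059556 - 45.94392909 * 0.39195271 = 8.2196


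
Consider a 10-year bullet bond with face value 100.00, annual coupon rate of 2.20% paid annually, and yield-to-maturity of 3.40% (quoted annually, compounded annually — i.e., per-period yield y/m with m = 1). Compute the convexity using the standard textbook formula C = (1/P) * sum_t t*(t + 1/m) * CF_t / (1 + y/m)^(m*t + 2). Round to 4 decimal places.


Answer: Convexity = 89.6416

Derivation:
Coupon per period c = face * coupon_rate / m = 2.200000
Periods per year m = 1; per-period yield y/m = 0.034000
Number of cashflows N = 10
Cashflows (t years, CF_t, discount factor 1/(1+y/m)^(m*t), PV):
  t = 1.0000: CF_t = 2.200000, DF = 0.967118, PV = 2.127660
  t = 2.0000: CF_t = 2.200000, DF = 0.935317, PV = 2.057698
  t = 3.0000: CF_t = 2.200000, DF = 0.904562, PV = 1.990037
  t = 4.0000: CF_t = 2.200000, DF = 0.874818, PV = 1.924600
  t = 5.0000: CF_t = 2.200000, DF = 0.846052, PV = 1.861315
  t = 6.0000: CF_t = 2.200000, DF = 0.818233, PV = 1.800112
  t = 7.0000: CF_t = 2.200000, DF = 0.791327, PV = 1.740920
  t = 8.0000: CF_t = 2.200000, DF = 0.765307, PV = 1.683675
  t = 9.0000: CF_t = 2.200000, DF = 0.740142, PV = 1.628313
  t = 10.0000: CF_t = 102.200000, DF = 0.715805, PV = 73.155252
Price P = sum_t PV_t = 89.969582
Convexity numerator sum_t t*(t + 1/m) * CF_t / (1+y/m)^(m*t + 2):
  t = 1.0000: term = 3.980073
  t = 2.0000: term = 11.547601
  t = 3.0000: term = 22.335786
  t = 4.0000: term = 36.002233
  t = 5.0000: term = 52.227611
  t = 6.0000: term = 70.714367
  t = 7.0000: term = 91.185516
  t = 8.0000: term = 113.383482
  t = 9.0000: term = 137.069006
  t = 10.0000: term = 7526.570187
Convexity = (1/P) * sum = 8065.015863 / 89.969582 = 89.641585


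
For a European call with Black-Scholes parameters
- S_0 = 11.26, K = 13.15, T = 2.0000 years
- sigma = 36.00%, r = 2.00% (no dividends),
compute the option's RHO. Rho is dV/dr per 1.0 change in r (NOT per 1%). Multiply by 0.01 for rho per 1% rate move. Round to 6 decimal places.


Answer: Rho = 7.968304

Derivation:
d1 = 0.0283527508; d2 = -0.4807641317
phi(d1) = 0.3987819621; exp(-qT) = 1.0000000000; exp(-rT) = 0.9607894392
N(d2) = 0.3153420727
Rho = K*T*exp(-rT)*N(d2) = 13.1500 * 2.0000 * 0.9607894392 * 0.3153420727 = 7.968304


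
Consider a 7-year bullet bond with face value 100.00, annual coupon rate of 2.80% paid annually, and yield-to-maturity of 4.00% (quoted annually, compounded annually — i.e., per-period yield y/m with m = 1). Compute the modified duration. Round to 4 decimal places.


Coupon per period c = face * coupon_rate / m = 2.800000
Periods per year m = 1; per-period yield y/m = 0.040000
Number of cashflows N = 7
Cashflows (t years, CF_t, discount factor 1/(1+y/m)^(m*t), PV):
  t = 1.0000: CF_t = 2.800000, DF = 0.961538, PV = 2.692308
  t = 2.0000: CF_t = 2.800000, DF = 0.924556, PV = 2.588757
  t = 3.0000: CF_t = 2.800000, DF = 0.888996, PV = 2.489190
  t = 4.0000: CF_t = 2.800000, DF = 0.854804, PV = 2.393452
  t = 5.0000: CF_t = 2.800000, DF = 0.821927, PV = 2.301396
  t = 6.0000: CF_t = 2.800000, DF = 0.790315, PV = 2.212881
  t = 7.0000: CF_t = 102.800000, DF = 0.759918, PV = 78.119551
Price P = sum_t PV_t = 92.797534
First compute Macaulay numerator sum_t t * PV_t:
  t * PV_t at t = 1.0000: 2.692308
  t * PV_t at t = 2.0000: 5.177515
  t * PV_t at t = 3.0000: 7.467569
  t * PV_t at t = 4.0000: 9.573807
  t * PV_t at t = 5.0000: 11.506979
  t * PV_t at t = 6.0000: 13.277284
  t * PV_t at t = 7.0000: 546.836858
Macaulay duration D = 596.532321 / 92.797534 = 6.428321
Modified duration = D / (1 + y/m) = 6.428321 / (1 + 0.040000) = 6.181078

Answer: Modified duration = 6.1811


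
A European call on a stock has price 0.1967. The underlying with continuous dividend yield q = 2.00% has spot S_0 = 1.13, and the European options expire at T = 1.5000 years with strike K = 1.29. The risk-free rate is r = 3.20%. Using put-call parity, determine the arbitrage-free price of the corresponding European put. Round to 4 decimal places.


Put-call parity: C - P = S_0 * exp(-qT) - K * exp(-rT).
S_0 * exp(-qT) = 1.1300 * 0.97044553 = 1.09660345
K * exp(-rT) = 1.2900 * 0.95313379 = 1.22954259
P = C - S*exp(-qT) + K*exp(-rT)
P = 0.1967 - 1.09660345 + 1.22954259 = 0.3296

Answer: Put price = 0.3296


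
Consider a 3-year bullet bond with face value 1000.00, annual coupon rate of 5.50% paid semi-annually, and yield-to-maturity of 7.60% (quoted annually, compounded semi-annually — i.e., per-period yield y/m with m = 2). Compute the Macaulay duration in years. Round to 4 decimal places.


Answer: Macaulay duration = 2.7996 years

Derivation:
Coupon per period c = face * coupon_rate / m = 27.500000
Periods per year m = 2; per-period yield y/m = 0.038000
Number of cashflows N = 6
Cashflows (t years, CF_t, discount factor 1/(1+y/m)^(m*t), PV):
  t = 0.5000: CF_t = 27.500000, DF = 0.963391, PV = 26.493256
  t = 1.0000: CF_t = 27.500000, DF = 0.928122, PV = 25.523368
  t = 1.5000: CF_t = 27.500000, DF = 0.894145, PV = 24.588987
  t = 2.0000: CF_t = 27.500000, DF = 0.861411, PV = 23.688812
  t = 2.5000: CF_t = 27.500000, DF = 0.829876, PV = 22.821591
  t = 3.0000: CF_t = 1027.500000, DF = 0.799495, PV = 821.481353
Price P = sum_t PV_t = 944.597367
Macaulay numerator sum_t t * PV_t:
  t * PV_t at t = 0.5000: 13.246628
  t * PV_t at t = 1.0000: 25.523368
  t * PV_t at t = 1.5000: 36.883480
  t * PV_t at t = 2.0000: 47.377624
  t * PV_t at t = 2.5000: 57.053979
  t * PV_t at t = 3.0000: 2464.444058
Macaulay duration D = (sum_t t * PV_t) / P = 2644.529137 / 944.597367 = 2.799636


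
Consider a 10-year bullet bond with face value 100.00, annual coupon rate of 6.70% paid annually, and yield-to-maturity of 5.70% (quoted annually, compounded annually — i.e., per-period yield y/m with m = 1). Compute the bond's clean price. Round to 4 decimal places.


Answer: Price = 107.4658

Derivation:
Coupon per period c = face * coupon_rate / m = 6.700000
Periods per year m = 1; per-period yield y/m = 0.057000
Number of cashflows N = 10
Cashflows (t years, CF_t, discount factor 1/(1+y/m)^(m*t), PV):
  t = 1.0000: CF_t = 6.700000, DF = 0.946074, PV = 6.338694
  t = 2.0000: CF_t = 6.700000, DF = 0.895056, PV = 5.996873
  t = 3.0000: CF_t = 6.700000, DF = 0.846789, PV = 5.673484
  t = 4.0000: CF_t = 6.700000, DF = 0.801125, PV = 5.367535
  t = 5.0000: CF_t = 6.700000, DF = 0.757923, PV = 5.078084
  t = 6.0000: CF_t = 6.700000, DF = 0.717051, PV = 4.804242
  t = 7.0000: CF_t = 6.700000, DF = 0.678383, PV = 4.545167
  t = 8.0000: CF_t = 6.700000, DF = 0.641801, PV = 4.300064
  t = 9.0000: CF_t = 6.700000, DF = 0.607191, PV = 4.068178
  t = 10.0000: CF_t = 106.700000, DF = 0.574447, PV = 61.293518
Price P = sum_t PV_t = 107.465838


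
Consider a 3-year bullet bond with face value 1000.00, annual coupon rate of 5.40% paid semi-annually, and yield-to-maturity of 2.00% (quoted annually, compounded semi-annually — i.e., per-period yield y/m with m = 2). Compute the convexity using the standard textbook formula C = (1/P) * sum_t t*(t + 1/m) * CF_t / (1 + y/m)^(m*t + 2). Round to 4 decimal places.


Answer: Convexity = 9.4705

Derivation:
Coupon per period c = face * coupon_rate / m = 27.000000
Periods per year m = 2; per-period yield y/m = 0.010000
Number of cashflows N = 6
Cashflows (t years, CF_t, discount factor 1/(1+y/m)^(m*t), PV):
  t = 0.5000: CF_t = 27.000000, DF = 0.990099, PV = 26.732673
  t = 1.0000: CF_t = 27.000000, DF = 0.980296, PV = 26.467993
  t = 1.5000: CF_t = 27.000000, DF = 0.970590, PV = 26.205934
  t = 2.0000: CF_t = 27.000000, DF = 0.960980, PV = 25.946469
  t = 2.5000: CF_t = 27.000000, DF = 0.951466, PV = 25.689574
  t = 3.0000: CF_t = 1027.000000, DF = 0.942045, PV = 967.480457
Price P = sum_t PV_t = 1098.523100
Convexity numerator sum_t t*(t + 1/m) * CF_t / (1+y/m)^(m*t + 2):
  t = 0.5000: term = 13.102967
  t = 1.0000: term = 38.919704
  t = 1.5000: term = 77.068721
  t = 2.0000: term = 127.176107
  t = 2.5000: term = 188.875406
  t = 3.0000: term = 9958.381330
Convexity = (1/P) * sum = 10403.524234 / 1098.523100 = 9.470465


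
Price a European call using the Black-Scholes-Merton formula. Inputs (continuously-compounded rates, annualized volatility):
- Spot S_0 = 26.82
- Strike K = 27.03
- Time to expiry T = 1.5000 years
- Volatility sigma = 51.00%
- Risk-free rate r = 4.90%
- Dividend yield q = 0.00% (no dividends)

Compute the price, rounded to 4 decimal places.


Answer: Price = 7.2538

Derivation:
d1 = (ln(S/K) + (r - q + 0.5*sigma^2) * T) / (sigma * sqrt(T)) = 0.41749474
d2 = d1 - sigma * sqrt(T) = -0.20712514
exp(-rT) = 0.92913615; exp(-qT) = 1.00000000
C = S_0 * exp(-qT) * N(d1) - K * exp(-rT) * N(d2)
N(d1) = 0.66184172; N(d2) = 0.41795606
C = 26.8200 * 1.00000000 * 0.66184172 - 27.0300 * 0.92913615 * 0.41795606 = 7.2538


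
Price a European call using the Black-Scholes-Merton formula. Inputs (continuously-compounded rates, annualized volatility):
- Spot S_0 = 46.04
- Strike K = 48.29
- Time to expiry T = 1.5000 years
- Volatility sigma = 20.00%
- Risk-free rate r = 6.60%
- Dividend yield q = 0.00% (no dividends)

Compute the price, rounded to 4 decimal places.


d1 = (ln(S/K) + (r - q + 0.5*sigma^2) * T) / (sigma * sqrt(T)) = 0.33184905
d2 = d1 - sigma * sqrt(T) = 0.08690007
exp(-rT) = 0.90574271; exp(-qT) = 1.00000000
C = S_0 * exp(-qT) * N(d1) - K * exp(-rT) * N(d2)
N(d1) = 0.62999838; N(d2) = 0.53462453
C = 46.0400 * 1.00000000 * 0.62999838 - 48.2900 * 0.90574271 * 0.53462453 = 5.6215

Answer: Price = 5.6215


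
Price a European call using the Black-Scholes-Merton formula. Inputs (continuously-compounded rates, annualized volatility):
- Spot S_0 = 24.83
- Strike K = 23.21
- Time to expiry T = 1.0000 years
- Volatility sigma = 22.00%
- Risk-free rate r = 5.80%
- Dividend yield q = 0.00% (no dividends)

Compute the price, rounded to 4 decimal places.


d1 = (ln(S/K) + (r - q + 0.5*sigma^2) * T) / (sigma * sqrt(T)) = 0.68031536
d2 = d1 - sigma * sqrt(T) = 0.46031536
exp(-rT) = 0.94364995; exp(-qT) = 1.00000000
C = S_0 * exp(-qT) * N(d1) - K * exp(-rT) * N(d2)
N(d1) = 0.75184760; N(d2) = 0.67735506
C = 24.8300 * 1.00000000 * 0.75184760 - 23.2100 * 0.94364995 * 0.67735506 = 3.8329

Answer: Price = 3.8329


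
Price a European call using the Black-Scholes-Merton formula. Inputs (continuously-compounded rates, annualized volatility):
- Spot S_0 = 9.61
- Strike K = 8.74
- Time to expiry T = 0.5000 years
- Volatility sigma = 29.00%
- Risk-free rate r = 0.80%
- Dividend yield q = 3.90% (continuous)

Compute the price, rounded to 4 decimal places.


Answer: Price = 1.1545

Derivation:
d1 = (ln(S/K) + (r - q + 0.5*sigma^2) * T) / (sigma * sqrt(T)) = 0.48970331
d2 = d1 - sigma * sqrt(T) = 0.28464234
exp(-rT) = 0.99600799; exp(-qT) = 0.98068890
C = S_0 * exp(-qT) * N(d1) - K * exp(-rT) * N(d2)
N(d1) = 0.68782807; N(d2) = 0.61204092
C = 9.6100 * 0.98068890 * 0.68782807 - 8.7400 * 0.99600799 * 0.61204092 = 1.1545


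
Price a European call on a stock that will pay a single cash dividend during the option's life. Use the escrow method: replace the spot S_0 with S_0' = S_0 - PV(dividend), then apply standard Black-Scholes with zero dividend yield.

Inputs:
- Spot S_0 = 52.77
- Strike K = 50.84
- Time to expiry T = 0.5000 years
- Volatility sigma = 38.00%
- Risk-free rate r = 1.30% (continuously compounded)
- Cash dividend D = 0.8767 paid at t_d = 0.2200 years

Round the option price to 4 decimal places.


PV(D) = D * exp(-r * t_d) = 0.8767 * 0.99714409 = 0.87419622
S_0' = S_0 - PV(D) = 52.7700 - 0.87419622 = 51.89580378
d1 = (ln(S_0'/K) + (r + sigma^2/2)*T) / (sigma*sqrt(T)) = 0.23503667
d2 = d1 - sigma*sqrt(T) = -0.03366391
exp(-rT) = 0.99352108
N(d1) = 0.59290986; N(d2) = 0.48657258
C = S_0' * N(d1) - K * exp(-rT) * N(d2) = 51.89580378 * 0.59290986 - 50.8400 * 0.99352108 * 0.48657258 = 6.1925

Answer: Price = 6.1925


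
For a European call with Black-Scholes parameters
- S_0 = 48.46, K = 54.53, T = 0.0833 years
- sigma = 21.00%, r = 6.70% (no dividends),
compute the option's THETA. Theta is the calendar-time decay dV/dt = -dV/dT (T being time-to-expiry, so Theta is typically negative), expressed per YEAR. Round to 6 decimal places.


Answer: Theta = -1.438835

Derivation:
d1 = -1.8246999220; d2 = -1.8853095747
phi(d1) = 0.0754938988; exp(-qT) = 1.0000000000; exp(-rT) = 0.9944344454
Theta = -S*exp(-qT)*phi(d1)*sigma/(2*sqrt(T)) - r*K*exp(-rT)*N(d2) + q*S*exp(-qT)*N(d1)
N(d1) = 0.0340231625; N(d2) = 0.0296940271; sqrt(T) = 0.2886173938
Term 1 = -48.4600 * 1.0000000000 * 0.0754938988 * 0.2100 / (2 * 0.2886173938) = -1.3309509874
Term 2 = -0.0670 * 54.5300 * 0.9944344454 * 0.0296940271 = -0.1078836323
Term 3 = 0 (no dividend yield, q = 0)
Theta = -1.3309509874 + (-0.1078836323) + (0.0000000000) = -1.438835


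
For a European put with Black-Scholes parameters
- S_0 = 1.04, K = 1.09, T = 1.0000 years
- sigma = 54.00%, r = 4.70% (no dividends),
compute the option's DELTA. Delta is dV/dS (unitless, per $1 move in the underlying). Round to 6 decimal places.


Answer: Delta = -0.393549

Derivation:
d1 = 0.2700796609; d2 = -0.2699203391
phi(d1) = 0.3846543867; exp(-qT) = 1.0000000000; exp(-rT) = 0.9540873976
N(-d1) = 0.3935494845
Delta = -exp(-qT) * N(-d1) = -1.0000000000 * 0.3935494845 = -0.393549


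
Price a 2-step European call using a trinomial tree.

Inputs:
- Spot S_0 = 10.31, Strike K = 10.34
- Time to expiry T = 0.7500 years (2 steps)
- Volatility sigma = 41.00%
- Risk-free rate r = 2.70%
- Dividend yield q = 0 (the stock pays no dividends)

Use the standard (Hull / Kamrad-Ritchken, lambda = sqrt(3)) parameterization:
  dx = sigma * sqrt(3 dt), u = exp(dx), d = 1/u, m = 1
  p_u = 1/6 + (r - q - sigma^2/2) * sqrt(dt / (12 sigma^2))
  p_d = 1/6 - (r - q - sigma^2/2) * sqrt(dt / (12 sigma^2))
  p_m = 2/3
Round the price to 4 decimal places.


dt = T/N = 0.375000; dx = sigma*sqrt(3*dt) = 0.434871
u = exp(dx) = 1.544763; d = 1/u = 0.647348
p_u = 0.142069, p_m = 0.666667, p_d = 0.191264
Discount per step: exp(-r*dt) = 0.989926
Stock lattice S(k, j) with j the centered position index:
  k=0: S(0,+0) = 10.3100
  k=1: S(1,-1) = 6.6742; S(1,+0) = 10.3100; S(1,+1) = 15.9265
  k=2: S(2,-2) = 4.3205; S(2,-1) = 6.6742; S(2,+0) = 10.3100; S(2,+1) = 15.9265; S(2,+2) = 24.6027
Terminal payoffs V(N, j) = max(S_T - K, 0):
  V(2,-2) = 0.000000; V(2,-1) = 0.000000; V(2,+0) = 0.000000; V(2,+1) = 5.586509; V(2,+2) = 14.262686
Backward induction: V(k, j) = exp(-r*dt) * [p_u * V(k+1, j+1) + p_m * V(k+1, j) + p_d * V(k+1, j-1)]
  V(1,-1) = exp(-r*dt) * [p_u*0.000000 + p_m*0.000000 + p_d*0.000000] = 0.000000
  V(1,+0) = exp(-r*dt) * [p_u*5.586509 + p_m*0.000000 + p_d*0.000000] = 0.785674
  V(1,+1) = exp(-r*dt) * [p_u*14.262686 + p_m*5.586509 + p_d*0.000000] = 5.692691
  V(0,+0) = exp(-r*dt) * [p_u*5.692691 + p_m*0.785674 + p_d*0.000000] = 1.319113

Answer: Price = V(0,0) = 1.3191


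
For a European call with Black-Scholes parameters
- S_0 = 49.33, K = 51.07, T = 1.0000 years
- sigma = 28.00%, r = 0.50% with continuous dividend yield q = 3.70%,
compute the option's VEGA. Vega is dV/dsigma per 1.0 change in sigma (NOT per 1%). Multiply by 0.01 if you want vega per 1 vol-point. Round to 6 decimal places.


Answer: Vega = 18.873960

Derivation:
d1 = -0.0980886622; d2 = -0.3780886622
phi(d1) = 0.3970277006; exp(-qT) = 0.9636761353; exp(-rT) = 0.9950124792
Vega = S * exp(-qT) * phi(d1) * sqrt(T) = 49.3300 * 0.9636761353 * 0.3970277006 * 1.0000000000 = 18.873960


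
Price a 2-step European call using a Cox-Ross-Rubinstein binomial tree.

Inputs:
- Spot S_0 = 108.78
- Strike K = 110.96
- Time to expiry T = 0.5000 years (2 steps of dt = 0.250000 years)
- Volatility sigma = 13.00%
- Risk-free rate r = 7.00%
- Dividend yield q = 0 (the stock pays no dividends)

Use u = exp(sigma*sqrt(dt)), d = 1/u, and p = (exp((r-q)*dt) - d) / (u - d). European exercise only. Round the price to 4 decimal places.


Answer: Price = V(0,0) = 4.7879

Derivation:
dt = T/N = 0.250000
u = exp(sigma*sqrt(dt)) = 1.067159; d = 1/u = 0.937067
p = (exp((r-q)*dt) - d) / (u - d) = 0.619460
Discount per step: exp(-r*dt) = 0.982652
Stock lattice S(k, i) with i counting down-moves:
  k=0: S(0,0) = 108.7800
  k=1: S(1,0) = 116.0856; S(1,1) = 101.9342
  k=2: S(2,0) = 123.8818; S(2,1) = 108.7800; S(2,2) = 95.5192
Terminal payoffs V(N, i) = max(S_T - K, 0):
  V(2,0) = 12.921752; V(2,1) = 0.000000; V(2,2) = 0.000000
Backward induction: V(k, i) = exp(-r*dt) * [p * V(k+1, i) + (1-p) * V(k+1, i+1)].
  V(1,0) = exp(-r*dt) * [p*12.921752 + (1-p)*0.000000] = 7.865652
  V(1,1) = exp(-r*dt) * [p*0.000000 + (1-p)*0.000000] = 0.000000
  V(0,0) = exp(-r*dt) * [p*7.865652 + (1-p)*0.000000] = 4.787933


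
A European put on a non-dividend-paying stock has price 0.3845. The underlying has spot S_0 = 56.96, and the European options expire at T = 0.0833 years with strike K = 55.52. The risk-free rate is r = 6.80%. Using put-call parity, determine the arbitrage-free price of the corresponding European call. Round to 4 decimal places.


Answer: Call price = 2.1381

Derivation:
Put-call parity: C - P = S_0 * exp(-qT) - K * exp(-rT).
S_0 * exp(-qT) = 56.9600 * 1.00000000 = 56.96000000
K * exp(-rT) = 55.5200 * 0.99435161 = 55.20640152
C = P + S*exp(-qT) - K*exp(-rT)
C = 0.3845 + 56.96000000 - 55.20640152 = 2.1381


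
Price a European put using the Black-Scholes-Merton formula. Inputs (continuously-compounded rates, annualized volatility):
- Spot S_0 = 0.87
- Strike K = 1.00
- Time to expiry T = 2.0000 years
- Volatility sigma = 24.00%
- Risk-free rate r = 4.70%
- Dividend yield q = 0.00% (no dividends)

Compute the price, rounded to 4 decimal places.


Answer: Price = 0.1411

Derivation:
d1 = (ln(S/K) + (r - q + 0.5*sigma^2) * T) / (sigma * sqrt(T)) = 0.03635098
d2 = d1 - sigma * sqrt(T) = -0.30306027
exp(-rT) = 0.91028276; exp(-qT) = 1.00000000
P = K * exp(-rT) * N(-d2) - S_0 * exp(-qT) * N(-d1)
N(-d1) = 0.48550125; N(-d2) = 0.61907804
P = 1.0000 * 0.91028276 * 0.61907804 - 0.8700 * 1.00000000 * 0.48550125 = 0.1411


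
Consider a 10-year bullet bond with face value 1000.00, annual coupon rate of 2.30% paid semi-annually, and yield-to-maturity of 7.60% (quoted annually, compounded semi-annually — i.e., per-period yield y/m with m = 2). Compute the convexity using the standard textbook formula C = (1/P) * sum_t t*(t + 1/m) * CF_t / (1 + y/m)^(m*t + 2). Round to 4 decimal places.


Coupon per period c = face * coupon_rate / m = 11.500000
Periods per year m = 2; per-period yield y/m = 0.038000
Number of cashflows N = 20
Cashflows (t years, CF_t, discount factor 1/(1+y/m)^(m*t), PV):
  t = 0.5000: CF_t = 11.500000, DF = 0.963391, PV = 11.078998
  t = 1.0000: CF_t = 11.500000, DF = 0.928122, PV = 10.673409
  t = 1.5000: CF_t = 11.500000, DF = 0.894145, PV = 10.282667
  t = 2.0000: CF_t = 11.500000, DF = 0.861411, PV = 9.906230
  t = 2.5000: CF_t = 11.500000, DF = 0.829876, PV = 9.543575
  t = 3.0000: CF_t = 11.500000, DF = 0.799495, PV = 9.194195
  t = 3.5000: CF_t = 11.500000, DF = 0.770227, PV = 8.857606
  t = 4.0000: CF_t = 11.500000, DF = 0.742030, PV = 8.533339
  t = 4.5000: CF_t = 11.500000, DF = 0.714865, PV = 8.220943
  t = 5.0000: CF_t = 11.500000, DF = 0.688694, PV = 7.919984
  t = 5.5000: CF_t = 11.500000, DF = 0.663482, PV = 7.630042
  t = 6.0000: CF_t = 11.500000, DF = 0.639193, PV = 7.350715
  t = 6.5000: CF_t = 11.500000, DF = 0.615793, PV = 7.081614
  t = 7.0000: CF_t = 11.500000, DF = 0.593249, PV = 6.822364
  t = 7.5000: CF_t = 11.500000, DF = 0.571531, PV = 6.572605
  t = 8.0000: CF_t = 11.500000, DF = 0.550608, PV = 6.331989
  t = 8.5000: CF_t = 11.500000, DF = 0.530451, PV = 6.100183
  t = 9.0000: CF_t = 11.500000, DF = 0.511031, PV = 5.876862
  t = 9.5000: CF_t = 11.500000, DF = 0.492323, PV = 5.661717
  t = 10.0000: CF_t = 1011.500000, DF = 0.474300, PV = 479.754235
Price P = sum_t PV_t = 633.393273
Convexity numerator sum_t t*(t + 1/m) * CF_t / (1+y/m)^(m*t + 2):
  t = 0.5000: term = 5.141334
  t = 1.0000: term = 14.859346
  t = 1.5000: term = 28.630724
  t = 2.0000: term = 45.970976
  t = 2.5000: term = 66.432046
  t = 3.0000: term = 89.600062
  t = 3.5000: term = 115.093208
  t = 4.0000: term = 142.559712
  t = 4.5000: term = 171.675954
  t = 5.0000: term = 202.144669
  t = 5.5000: term = 233.693259
  t = 6.0000: term = 266.072199
  t = 6.5000: term = 299.053531
  t = 7.0000: term = 332.429447
  t = 7.5000: term = 366.010952
  t = 8.0000: term = 399.626602
  t = 8.5000: term = 433.121317
  t = 9.0000: term = 466.355266
  t = 9.5000: term = 499.202811
  t = 10.0000: term = 46753.422585
Convexity = (1/P) * sum = 50931.095997 / 633.393273 = 80.409910

Answer: Convexity = 80.4099


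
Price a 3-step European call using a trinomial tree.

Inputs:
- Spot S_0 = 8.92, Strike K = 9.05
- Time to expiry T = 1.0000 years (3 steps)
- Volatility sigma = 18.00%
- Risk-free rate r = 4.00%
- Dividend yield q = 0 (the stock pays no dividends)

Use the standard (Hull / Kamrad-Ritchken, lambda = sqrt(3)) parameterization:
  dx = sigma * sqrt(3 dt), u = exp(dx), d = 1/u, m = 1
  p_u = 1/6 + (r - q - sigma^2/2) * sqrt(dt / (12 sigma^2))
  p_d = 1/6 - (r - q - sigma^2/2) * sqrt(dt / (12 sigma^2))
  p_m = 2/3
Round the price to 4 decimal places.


Answer: Price = V(0,0) = 0.7140

Derivation:
dt = T/N = 0.333333; dx = sigma*sqrt(3*dt) = 0.180000
u = exp(dx) = 1.197217; d = 1/u = 0.835270
p_u = 0.188704, p_m = 0.666667, p_d = 0.144630
Discount per step: exp(-r*dt) = 0.986755
Stock lattice S(k, j) with j the centered position index:
  k=0: S(0,+0) = 8.9200
  k=1: S(1,-1) = 7.4506; S(1,+0) = 8.9200; S(1,+1) = 10.6792
  k=2: S(2,-2) = 6.2233; S(2,-1) = 7.4506; S(2,+0) = 8.9200; S(2,+1) = 10.6792; S(2,+2) = 12.7853
  k=3: S(3,-3) = 5.1981; S(3,-2) = 6.2233; S(3,-1) = 7.4506; S(3,+0) = 8.9200; S(3,+1) = 10.6792; S(3,+2) = 12.7853; S(3,+3) = 15.3068
Terminal payoffs V(N, j) = max(S_T - K, 0):
  V(3,-3) = 0.000000; V(3,-2) = 0.000000; V(3,-1) = 0.000000; V(3,+0) = 0.000000; V(3,+1) = 1.629179; V(3,+2) = 3.735298; V(3,+3) = 6.256781
Backward induction: V(k, j) = exp(-r*dt) * [p_u * V(k+1, j+1) + p_m * V(k+1, j) + p_d * V(k+1, j-1)]
  V(2,-2) = exp(-r*dt) * [p_u*0.000000 + p_m*0.000000 + p_d*0.000000] = 0.000000
  V(2,-1) = exp(-r*dt) * [p_u*0.000000 + p_m*0.000000 + p_d*0.000000] = 0.000000
  V(2,+0) = exp(-r*dt) * [p_u*1.629179 + p_m*0.000000 + p_d*0.000000] = 0.303360
  V(2,+1) = exp(-r*dt) * [p_u*3.735298 + p_m*1.629179 + p_d*0.000000] = 1.767263
  V(2,+2) = exp(-r*dt) * [p_u*6.256781 + p_m*3.735298 + p_d*1.629179] = 3.854763
  V(1,-1) = exp(-r*dt) * [p_u*0.303360 + p_m*0.000000 + p_d*0.000000] = 0.056487
  V(1,+0) = exp(-r*dt) * [p_u*1.767263 + p_m*0.303360 + p_d*0.000000] = 0.528633
  V(1,+1) = exp(-r*dt) * [p_u*3.854763 + p_m*1.767263 + p_d*0.303360] = 1.923638
  V(0,+0) = exp(-r*dt) * [p_u*1.923638 + p_m*0.528633 + p_d*0.056487] = 0.714006


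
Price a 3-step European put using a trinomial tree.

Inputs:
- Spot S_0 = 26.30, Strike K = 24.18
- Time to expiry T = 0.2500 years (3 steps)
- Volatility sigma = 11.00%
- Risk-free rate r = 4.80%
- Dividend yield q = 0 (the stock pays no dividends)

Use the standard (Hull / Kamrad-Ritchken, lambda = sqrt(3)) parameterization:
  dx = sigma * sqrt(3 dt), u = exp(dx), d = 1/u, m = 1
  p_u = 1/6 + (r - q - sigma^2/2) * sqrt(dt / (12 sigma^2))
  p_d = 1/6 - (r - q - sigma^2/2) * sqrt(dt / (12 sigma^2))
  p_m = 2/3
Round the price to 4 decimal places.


dt = T/N = 0.083333; dx = sigma*sqrt(3*dt) = 0.055000
u = exp(dx) = 1.056541; d = 1/u = 0.946485
p_u = 0.198447, p_m = 0.666667, p_d = 0.134886
Discount per step: exp(-r*dt) = 0.996008
Stock lattice S(k, j) with j the centered position index:
  k=0: S(0,+0) = 26.3000
  k=1: S(1,-1) = 24.8926; S(1,+0) = 26.3000; S(1,+1) = 27.7870
  k=2: S(2,-2) = 23.5604; S(2,-1) = 24.8926; S(2,+0) = 26.3000; S(2,+1) = 27.7870; S(2,+2) = 29.3581
  k=3: S(3,-3) = 22.2996; S(3,-2) = 23.5604; S(3,-1) = 24.8926; S(3,+0) = 26.3000; S(3,+1) = 27.7870; S(3,+2) = 29.3581; S(3,+3) = 31.0180
Terminal payoffs V(N, j) = max(K - S_T, 0):
  V(3,-3) = 1.880396; V(3,-2) = 0.619562; V(3,-1) = 0.000000; V(3,+0) = 0.000000; V(3,+1) = 0.000000; V(3,+2) = 0.000000; V(3,+3) = 0.000000
Backward induction: V(k, j) = exp(-r*dt) * [p_u * V(k+1, j+1) + p_m * V(k+1, j) + p_d * V(k+1, j-1)]
  V(2,-2) = exp(-r*dt) * [p_u*0.000000 + p_m*0.619562 + p_d*1.880396] = 0.664020
  V(2,-1) = exp(-r*dt) * [p_u*0.000000 + p_m*0.000000 + p_d*0.619562] = 0.083237
  V(2,+0) = exp(-r*dt) * [p_u*0.000000 + p_m*0.000000 + p_d*0.000000] = 0.000000
  V(2,+1) = exp(-r*dt) * [p_u*0.000000 + p_m*0.000000 + p_d*0.000000] = 0.000000
  V(2,+2) = exp(-r*dt) * [p_u*0.000000 + p_m*0.000000 + p_d*0.000000] = 0.000000
  V(1,-1) = exp(-r*dt) * [p_u*0.000000 + p_m*0.083237 + p_d*0.664020] = 0.144479
  V(1,+0) = exp(-r*dt) * [p_u*0.000000 + p_m*0.000000 + p_d*0.083237] = 0.011183
  V(1,+1) = exp(-r*dt) * [p_u*0.000000 + p_m*0.000000 + p_d*0.000000] = 0.000000
  V(0,+0) = exp(-r*dt) * [p_u*0.000000 + p_m*0.011183 + p_d*0.144479] = 0.026836

Answer: Price = V(0,0) = 0.0268


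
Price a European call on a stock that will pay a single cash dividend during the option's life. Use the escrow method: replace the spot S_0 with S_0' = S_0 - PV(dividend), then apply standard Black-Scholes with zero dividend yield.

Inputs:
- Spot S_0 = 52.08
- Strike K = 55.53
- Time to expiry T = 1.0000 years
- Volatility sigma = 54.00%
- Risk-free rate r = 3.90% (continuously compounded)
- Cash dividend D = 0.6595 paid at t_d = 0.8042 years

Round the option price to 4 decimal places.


PV(D) = D * exp(-r * t_d) = 0.6595 * 0.96912294 = 0.63913658
S_0' = S_0 - PV(D) = 52.0800 - 0.63913658 = 51.44086342
d1 = (ln(S_0'/K) + (r + sigma^2/2)*T) / (sigma*sqrt(T)) = 0.20057305
d2 = d1 - sigma*sqrt(T) = -0.33942695
exp(-rT) = 0.96175071
N(d1) = 0.57948379; N(d2) = 0.36714406
C = S_0' * N(d1) - K * exp(-rT) * N(d2) = 51.44086342 * 0.57948379 - 55.5300 * 0.96175071 * 0.36714406 = 10.2014

Answer: Price = 10.2014


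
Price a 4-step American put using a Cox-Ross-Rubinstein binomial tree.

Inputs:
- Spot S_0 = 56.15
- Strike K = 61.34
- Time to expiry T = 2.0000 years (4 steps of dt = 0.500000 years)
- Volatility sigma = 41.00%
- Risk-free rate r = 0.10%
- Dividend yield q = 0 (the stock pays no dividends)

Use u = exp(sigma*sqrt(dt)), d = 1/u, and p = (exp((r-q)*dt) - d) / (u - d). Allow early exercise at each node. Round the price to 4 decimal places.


Answer: Price = V(0,0) = 16.0719

Derivation:
dt = T/N = 0.500000
u = exp(sigma*sqrt(dt)) = 1.336312; d = 1/u = 0.748328
p = (exp((r-q)*dt) - d) / (u - d) = 0.428876
Discount per step: exp(-r*dt) = 0.999500
Stock lattice S(k, i) with i counting down-moves:
  k=0: S(0,0) = 56.1500
  k=1: S(1,0) = 75.0339; S(1,1) = 42.0186
  k=2: S(2,0) = 100.2688; S(2,1) = 56.1500; S(2,2) = 31.4437
  k=3: S(3,0) = 133.9904; S(3,1) = 75.0339; S(3,2) = 42.0186; S(3,3) = 23.5302
  k=4: S(4,0) = 179.0530; S(4,1) = 100.2688; S(4,2) = 56.1500; S(4,3) = 31.4437; S(4,4) = 17.6083
Terminal payoffs V(N, i) = max(K - S_T, 0):
  V(4,0) = 0.000000; V(4,1) = 0.000000; V(4,2) = 5.190000; V(4,3) = 29.896285; V(4,4) = 43.731679
Backward induction: V(k, i) = exp(-r*dt) * [p * V(k+1, i) + (1-p) * V(k+1, i+1)]; then take max(V_cont, immediate exercise) for American.
  V(3,0) = exp(-r*dt) * [p*0.000000 + (1-p)*0.000000] = 0.000000; exercise = 0.000000; V(3,0) = max -> 0.000000
  V(3,1) = exp(-r*dt) * [p*0.000000 + (1-p)*5.190000] = 2.962654; exercise = 0.000000; V(3,1) = max -> 2.962654
  V(3,2) = exp(-r*dt) * [p*5.190000 + (1-p)*29.896285] = 19.290716; exercise = 19.321378; V(3,2) = max -> 19.321378
  V(3,3) = exp(-r*dt) * [p*29.896285 + (1-p)*43.731679] = 37.779123; exercise = 37.809785; V(3,3) = max -> 37.809785
  V(2,0) = exp(-r*dt) * [p*0.000000 + (1-p)*2.962654] = 1.691198; exercise = 0.000000; V(2,0) = max -> 1.691198
  V(2,1) = exp(-r*dt) * [p*2.962654 + (1-p)*19.321378] = 12.299370; exercise = 5.190000; V(2,1) = max -> 12.299370
  V(2,2) = exp(-r*dt) * [p*19.321378 + (1-p)*37.809785] = 29.865623; exercise = 29.896285; V(2,2) = max -> 29.896285
  V(1,0) = exp(-r*dt) * [p*1.691198 + (1-p)*12.299370] = 7.745911; exercise = 0.000000; V(1,0) = max -> 7.745911
  V(1,1) = exp(-r*dt) * [p*12.299370 + (1-p)*29.896285] = 22.338227; exercise = 19.321378; V(1,1) = max -> 22.338227
  V(0,0) = exp(-r*dt) * [p*7.745911 + (1-p)*22.338227] = 16.071901; exercise = 5.190000; V(0,0) = max -> 16.071901


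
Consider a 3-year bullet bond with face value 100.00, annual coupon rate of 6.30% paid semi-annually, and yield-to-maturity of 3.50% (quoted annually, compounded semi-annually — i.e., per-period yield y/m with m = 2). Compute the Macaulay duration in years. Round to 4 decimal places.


Coupon per period c = face * coupon_rate / m = 3.150000
Periods per year m = 2; per-period yield y/m = 0.017500
Number of cashflows N = 6
Cashflows (t years, CF_t, discount factor 1/(1+y/m)^(m*t), PV):
  t = 0.5000: CF_t = 3.150000, DF = 0.982801, PV = 3.095823
  t = 1.0000: CF_t = 3.150000, DF = 0.965898, PV = 3.042578
  t = 1.5000: CF_t = 3.150000, DF = 0.949285, PV = 2.990249
  t = 2.0000: CF_t = 3.150000, DF = 0.932959, PV = 2.938819
  t = 2.5000: CF_t = 3.150000, DF = 0.916913, PV = 2.888274
  t = 3.0000: CF_t = 103.150000, DF = 0.901143, PV = 92.952853
Price P = sum_t PV_t = 107.908597
Macaulay numerator sum_t t * PV_t:
  t * PV_t at t = 0.5000: 1.547912
  t * PV_t at t = 1.0000: 3.042578
  t * PV_t at t = 1.5000: 4.485373
  t * PV_t at t = 2.0000: 5.877639
  t * PV_t at t = 2.5000: 7.220686
  t * PV_t at t = 3.0000: 278.858560
Macaulay duration D = (sum_t t * PV_t) / P = 301.032747 / 107.908597 = 2.789701

Answer: Macaulay duration = 2.7897 years


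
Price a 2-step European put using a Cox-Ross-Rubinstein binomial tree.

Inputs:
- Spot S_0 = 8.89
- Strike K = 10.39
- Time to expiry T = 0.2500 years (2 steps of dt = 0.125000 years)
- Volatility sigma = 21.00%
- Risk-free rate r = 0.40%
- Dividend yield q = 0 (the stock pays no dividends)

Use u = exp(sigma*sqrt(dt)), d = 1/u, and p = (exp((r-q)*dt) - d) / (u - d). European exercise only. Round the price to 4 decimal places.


dt = T/N = 0.125000
u = exp(sigma*sqrt(dt)) = 1.077072; d = 1/u = 0.928443
p = (exp((r-q)*dt) - d) / (u - d) = 0.484812
Discount per step: exp(-r*dt) = 0.999500
Stock lattice S(k, i) with i counting down-moves:
  k=0: S(0,0) = 8.8900
  k=1: S(1,0) = 9.5752; S(1,1) = 8.2539
  k=2: S(2,0) = 10.3131; S(2,1) = 8.8900; S(2,2) = 7.6632
Terminal payoffs V(N, i) = max(K - S_T, 0):
  V(2,0) = 0.076853; V(2,1) = 1.500000; V(2,2) = 2.726762
Backward induction: V(k, i) = exp(-r*dt) * [p * V(k+1, i) + (1-p) * V(k+1, i+1)].
  V(1,0) = exp(-r*dt) * [p*0.076853 + (1-p)*1.500000] = 0.809637
  V(1,1) = exp(-r*dt) * [p*1.500000 + (1-p)*2.726762] = 2.130947
  V(0,0) = exp(-r*dt) * [p*0.809637 + (1-p)*2.130947] = 1.489615

Answer: Price = V(0,0) = 1.4896


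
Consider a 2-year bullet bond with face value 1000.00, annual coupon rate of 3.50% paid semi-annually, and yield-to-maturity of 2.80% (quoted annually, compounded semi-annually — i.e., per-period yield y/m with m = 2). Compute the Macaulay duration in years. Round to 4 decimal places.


Answer: Macaulay duration = 1.9494 years

Derivation:
Coupon per period c = face * coupon_rate / m = 17.500000
Periods per year m = 2; per-period yield y/m = 0.014000
Number of cashflows N = 4
Cashflows (t years, CF_t, discount factor 1/(1+y/m)^(m*t), PV):
  t = 0.5000: CF_t = 17.500000, DF = 0.986193, PV = 17.258383
  t = 1.0000: CF_t = 17.500000, DF = 0.972577, PV = 17.020101
  t = 1.5000: CF_t = 17.500000, DF = 0.959149, PV = 16.785110
  t = 2.0000: CF_t = 1017.500000, DF = 0.945906, PV = 962.459798
Price P = sum_t PV_t = 1013.523391
Macaulay numerator sum_t t * PV_t:
  t * PV_t at t = 0.5000: 8.629191
  t * PV_t at t = 1.0000: 17.020101
  t * PV_t at t = 1.5000: 25.177665
  t * PV_t at t = 2.0000: 1924.919595
Macaulay duration D = (sum_t t * PV_t) / P = 1975.746552 / 1013.523391 = 1.949384


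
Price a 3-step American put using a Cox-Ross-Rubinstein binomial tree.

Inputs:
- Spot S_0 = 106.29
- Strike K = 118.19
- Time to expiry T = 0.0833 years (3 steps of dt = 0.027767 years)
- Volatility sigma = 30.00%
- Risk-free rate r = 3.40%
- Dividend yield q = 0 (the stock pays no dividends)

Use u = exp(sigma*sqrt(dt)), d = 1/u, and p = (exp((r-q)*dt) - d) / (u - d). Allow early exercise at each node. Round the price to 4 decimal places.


Answer: Price = V(0,0) = 12.3539

Derivation:
dt = T/N = 0.027767
u = exp(sigma*sqrt(dt)) = 1.051261; d = 1/u = 0.951239
p = (exp((r-q)*dt) - d) / (u - d) = 0.496948
Discount per step: exp(-r*dt) = 0.999056
Stock lattice S(k, i) with i counting down-moves:
  k=0: S(0,0) = 106.2900
  k=1: S(1,0) = 111.7385; S(1,1) = 101.1072
  k=2: S(2,0) = 117.4663; S(2,1) = 106.2900; S(2,2) = 96.1771
  k=3: S(3,0) = 123.4877; S(3,1) = 111.7385; S(3,2) = 101.1072; S(3,3) = 91.4874
Terminal payoffs V(N, i) = max(K - S_T, 0):
  V(3,0) = 0.000000; V(3,1) = 6.451513; V(3,2) = 17.082813; V(3,3) = 26.702604
Backward induction: V(k, i) = exp(-r*dt) * [p * V(k+1, i) + (1-p) * V(k+1, i+1)]; then take max(V_cont, immediate exercise) for American.
  V(2,0) = exp(-r*dt) * [p*0.000000 + (1-p)*6.451513] = 3.242383; exercise = 0.723733; V(2,0) = max -> 3.242383
  V(2,1) = exp(-r*dt) * [p*6.451513 + (1-p)*17.082813] = 11.788473; exercise = 11.900000; V(2,1) = max -> 11.900000
  V(2,2) = exp(-r*dt) * [p*17.082813 + (1-p)*26.702604] = 21.901381; exercise = 22.012907; V(2,2) = max -> 22.012907
  V(1,0) = exp(-r*dt) * [p*3.242383 + (1-p)*11.900000] = 7.590444; exercise = 6.451513; V(1,0) = max -> 7.590444
  V(1,1) = exp(-r*dt) * [p*11.900000 + (1-p)*22.012907] = 16.971287; exercise = 17.082813; V(1,1) = max -> 17.082813
  V(0,0) = exp(-r*dt) * [p*7.590444 + (1-p)*17.082813] = 12.353929; exercise = 11.900000; V(0,0) = max -> 12.353929


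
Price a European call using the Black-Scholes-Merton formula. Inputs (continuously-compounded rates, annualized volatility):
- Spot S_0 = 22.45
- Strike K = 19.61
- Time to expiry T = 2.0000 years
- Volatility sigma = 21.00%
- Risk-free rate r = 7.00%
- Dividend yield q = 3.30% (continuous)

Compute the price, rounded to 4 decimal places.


Answer: Price = 4.7600

Derivation:
d1 = (ln(S/K) + (r - q + 0.5*sigma^2) * T) / (sigma * sqrt(T)) = 0.85307710
d2 = d1 - sigma * sqrt(T) = 0.55609226
exp(-rT) = 0.86935824; exp(-qT) = 0.93613086
C = S_0 * exp(-qT) * N(d1) - K * exp(-rT) * N(d2)
N(d1) = 0.80319173; N(d2) = 0.71092611
C = 22.4500 * 0.93613086 * 0.80319173 - 19.6100 * 0.86935824 * 0.71092611 = 4.7600


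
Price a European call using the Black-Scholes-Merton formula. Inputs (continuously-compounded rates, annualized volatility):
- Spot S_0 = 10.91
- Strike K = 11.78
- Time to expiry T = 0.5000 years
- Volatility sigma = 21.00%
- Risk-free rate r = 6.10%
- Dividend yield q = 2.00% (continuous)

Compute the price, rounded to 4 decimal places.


Answer: Price = 0.3919

Derivation:
d1 = (ln(S/K) + (r - q + 0.5*sigma^2) * T) / (sigma * sqrt(T)) = -0.30438171
d2 = d1 - sigma * sqrt(T) = -0.45287414
exp(-rT) = 0.96996043; exp(-qT) = 0.99004983
C = S_0 * exp(-qT) * N(d1) - K * exp(-rT) * N(d2)
N(d1) = 0.38041855; N(d2) = 0.32531969
C = 10.9100 * 0.99004983 * 0.38041855 - 11.7800 * 0.96996043 * 0.32531969 = 0.3919


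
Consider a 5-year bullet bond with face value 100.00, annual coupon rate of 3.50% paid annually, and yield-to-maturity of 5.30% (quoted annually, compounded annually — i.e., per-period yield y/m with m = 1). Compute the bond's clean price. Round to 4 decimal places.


Coupon per period c = face * coupon_rate / m = 3.500000
Periods per year m = 1; per-period yield y/m = 0.053000
Number of cashflows N = 5
Cashflows (t years, CF_t, discount factor 1/(1+y/m)^(m*t), PV):
  t = 1.0000: CF_t = 3.500000, DF = 0.949668, PV = 3.323837
  t = 2.0000: CF_t = 3.500000, DF = 0.901869, PV = 3.156540
  t = 3.0000: CF_t = 3.500000, DF = 0.856475, PV = 2.997664
  t = 4.0000: CF_t = 3.500000, DF = 0.813367, PV = 2.846784
  t = 5.0000: CF_t = 103.500000, DF = 0.772428, PV = 79.946323
Price P = sum_t PV_t = 92.271148

Answer: Price = 92.2711


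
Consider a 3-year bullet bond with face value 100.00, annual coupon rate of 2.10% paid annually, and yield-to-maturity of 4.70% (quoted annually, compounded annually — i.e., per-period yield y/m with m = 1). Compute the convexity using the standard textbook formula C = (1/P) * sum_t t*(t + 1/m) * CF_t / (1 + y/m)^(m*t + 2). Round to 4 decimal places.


Coupon per period c = face * coupon_rate / m = 2.100000
Periods per year m = 1; per-period yield y/m = 0.047000
Number of cashflows N = 3
Cashflows (t years, CF_t, discount factor 1/(1+y/m)^(m*t), PV):
  t = 1.0000: CF_t = 2.100000, DF = 0.955110, PV = 2.005731
  t = 2.0000: CF_t = 2.100000, DF = 0.912235, PV = 1.915693
  t = 3.0000: CF_t = 102.100000, DF = 0.871284, PV = 88.958141
Price P = sum_t PV_t = 92.879564
Convexity numerator sum_t t*(t + 1/m) * CF_t / (1+y/m)^(m*t + 2):
  t = 1.0000: term = 3.659395
  t = 2.0000: term = 10.485371
  t = 3.0000: term = 973.808542
Convexity = (1/P) * sum = 987.953308 / 92.879564 = 10.636929

Answer: Convexity = 10.6369
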